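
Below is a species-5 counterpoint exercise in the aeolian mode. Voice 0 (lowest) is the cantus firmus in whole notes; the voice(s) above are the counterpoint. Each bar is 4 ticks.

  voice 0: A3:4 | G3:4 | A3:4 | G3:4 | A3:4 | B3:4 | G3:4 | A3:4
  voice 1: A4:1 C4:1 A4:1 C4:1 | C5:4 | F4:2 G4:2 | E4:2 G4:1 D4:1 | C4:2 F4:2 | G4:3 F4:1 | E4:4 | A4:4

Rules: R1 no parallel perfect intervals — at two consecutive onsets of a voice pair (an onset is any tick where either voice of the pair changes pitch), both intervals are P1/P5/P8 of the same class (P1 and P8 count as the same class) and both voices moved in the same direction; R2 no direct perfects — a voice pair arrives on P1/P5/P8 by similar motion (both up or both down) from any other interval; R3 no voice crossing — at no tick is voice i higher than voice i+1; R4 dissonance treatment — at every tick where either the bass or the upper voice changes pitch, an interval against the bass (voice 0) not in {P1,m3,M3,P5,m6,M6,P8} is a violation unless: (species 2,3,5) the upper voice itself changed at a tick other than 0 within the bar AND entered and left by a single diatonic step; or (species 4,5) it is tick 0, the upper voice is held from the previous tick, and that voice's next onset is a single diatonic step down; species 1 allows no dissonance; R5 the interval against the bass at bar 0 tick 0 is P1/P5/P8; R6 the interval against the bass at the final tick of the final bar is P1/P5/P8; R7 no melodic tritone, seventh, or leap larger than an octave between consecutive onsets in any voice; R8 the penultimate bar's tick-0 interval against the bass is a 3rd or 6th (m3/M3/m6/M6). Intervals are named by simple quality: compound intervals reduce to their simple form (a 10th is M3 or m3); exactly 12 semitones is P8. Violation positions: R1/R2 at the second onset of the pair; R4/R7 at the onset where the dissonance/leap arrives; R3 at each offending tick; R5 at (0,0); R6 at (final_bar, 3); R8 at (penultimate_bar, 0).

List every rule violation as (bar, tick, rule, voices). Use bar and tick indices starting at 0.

(1, 0, R4, (0, 1))
(2, 2, R4, (0, 1))
(7, 0, R2, (0, 1))

bar 0: v0=A3 v1=A4 downbeat P8
bar 1: v0=G3 v1=C5 downbeat P4
bar 2: v0=A3 v1=F4 downbeat m6
bar 3: v0=G3 v1=E4 downbeat M6
bar 4: v0=A3 v1=C4 downbeat m3
bar 5: v0=B3 v1=G4 downbeat m6
bar 6: v0=G3 v1=E4 downbeat M6
bar 7: v0=A3 v1=A4 downbeat P8
  -> R4 @ bar 1 tick 0 v(0, 1): G3/C5 P4 untreated
  -> R4 @ bar 2 tick 2 v(0, 1): A3/G4 m7 untreated
  -> R2 @ bar 7 tick 0 v(0, 1): G3/E4 M6 -> A3/A4 P8 similar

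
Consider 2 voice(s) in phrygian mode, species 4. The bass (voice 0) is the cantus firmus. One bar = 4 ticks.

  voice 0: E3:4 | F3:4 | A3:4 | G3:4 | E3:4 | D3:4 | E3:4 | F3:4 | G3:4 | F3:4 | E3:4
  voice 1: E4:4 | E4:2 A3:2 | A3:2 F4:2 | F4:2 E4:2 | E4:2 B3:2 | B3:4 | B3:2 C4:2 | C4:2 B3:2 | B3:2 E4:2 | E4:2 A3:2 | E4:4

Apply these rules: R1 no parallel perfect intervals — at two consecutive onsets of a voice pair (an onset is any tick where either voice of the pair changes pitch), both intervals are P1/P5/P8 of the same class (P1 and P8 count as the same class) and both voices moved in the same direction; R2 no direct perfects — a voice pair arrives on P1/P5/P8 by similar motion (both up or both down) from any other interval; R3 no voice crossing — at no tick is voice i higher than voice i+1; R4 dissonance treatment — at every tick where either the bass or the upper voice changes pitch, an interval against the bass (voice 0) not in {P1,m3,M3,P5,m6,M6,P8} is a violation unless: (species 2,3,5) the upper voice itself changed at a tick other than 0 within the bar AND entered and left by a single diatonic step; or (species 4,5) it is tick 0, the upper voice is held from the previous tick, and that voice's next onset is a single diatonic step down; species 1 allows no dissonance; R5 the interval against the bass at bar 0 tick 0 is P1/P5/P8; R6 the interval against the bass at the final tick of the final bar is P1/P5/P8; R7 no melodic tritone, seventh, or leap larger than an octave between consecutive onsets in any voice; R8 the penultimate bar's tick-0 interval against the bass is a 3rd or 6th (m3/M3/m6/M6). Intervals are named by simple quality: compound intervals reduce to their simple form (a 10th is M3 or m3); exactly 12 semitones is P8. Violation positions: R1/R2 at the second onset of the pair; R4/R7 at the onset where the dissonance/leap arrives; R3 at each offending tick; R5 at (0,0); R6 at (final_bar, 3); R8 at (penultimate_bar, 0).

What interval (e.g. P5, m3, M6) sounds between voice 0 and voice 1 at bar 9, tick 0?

voice 0=F3 voice 1=E4 -> M7

M7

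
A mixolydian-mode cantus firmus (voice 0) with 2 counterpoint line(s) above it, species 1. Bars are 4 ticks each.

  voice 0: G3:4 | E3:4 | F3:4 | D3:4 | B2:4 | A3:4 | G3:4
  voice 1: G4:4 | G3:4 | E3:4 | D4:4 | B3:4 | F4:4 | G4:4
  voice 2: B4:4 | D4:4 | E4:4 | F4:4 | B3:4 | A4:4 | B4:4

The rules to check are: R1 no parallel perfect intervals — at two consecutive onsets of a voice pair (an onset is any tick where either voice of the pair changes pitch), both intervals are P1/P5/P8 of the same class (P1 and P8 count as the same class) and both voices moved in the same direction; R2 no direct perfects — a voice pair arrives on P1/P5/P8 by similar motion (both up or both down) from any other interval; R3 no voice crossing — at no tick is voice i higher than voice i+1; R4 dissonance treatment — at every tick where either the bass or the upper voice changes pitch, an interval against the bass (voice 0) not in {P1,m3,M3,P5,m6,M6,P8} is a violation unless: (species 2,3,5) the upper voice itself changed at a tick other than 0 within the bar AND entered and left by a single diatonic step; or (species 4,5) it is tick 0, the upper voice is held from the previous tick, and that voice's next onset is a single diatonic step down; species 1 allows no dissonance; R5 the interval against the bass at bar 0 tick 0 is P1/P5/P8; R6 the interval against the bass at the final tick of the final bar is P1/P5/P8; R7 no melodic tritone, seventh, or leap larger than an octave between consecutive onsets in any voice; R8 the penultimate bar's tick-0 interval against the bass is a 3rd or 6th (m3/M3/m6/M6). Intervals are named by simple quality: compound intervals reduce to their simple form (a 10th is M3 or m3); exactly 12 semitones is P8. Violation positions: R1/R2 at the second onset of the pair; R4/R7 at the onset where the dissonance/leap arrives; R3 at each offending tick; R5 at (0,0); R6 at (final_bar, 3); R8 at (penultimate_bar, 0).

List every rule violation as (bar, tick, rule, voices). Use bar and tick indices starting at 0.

bar 0: v0=G3 v1=G4 v2=B4 downbeat M3
bar 1: v0=E3 v1=G3 v2=D4 downbeat m7
bar 2: v0=F3 v1=E3 v2=E4 downbeat M7
bar 3: v0=D3 v1=D4 v2=F4 downbeat m3
bar 4: v0=B2 v1=B3 v2=B3 downbeat P8
bar 5: v0=A3 v1=F4 v2=A4 downbeat P8
bar 6: v0=G3 v1=G4 v2=B4 downbeat M3
  -> R5 @ bar 0 tick 0 v(0, 2): opens on M3
  -> R2 @ bar 1 tick 0 v(1, 2): G4/B4 M3 -> G3/D4 P5 similar
  -> R4 @ bar 1 tick 0 v(0, 2): E3/D4 m7 untreated
  -> R3 @ bar 2 tick 0 v(0, 1): F3 above E3
  -> R4 @ bar 2 tick 0 v(0, 1): F3/E3 m2 untreated
  -> R4 @ bar 2 tick 0 v(0, 2): F3/E4 M7 untreated
  -> R3 @ bar 2 tick 1 v(0, 1): F3 above E3
  -> R3 @ bar 2 tick 2 v(0, 1): F3 above E3
  -> R3 @ bar 2 tick 3 v(0, 1): F3 above E3
  -> R7 @ bar 3 tick 0 v(1,): E3->D4 leap 10st
  -> R1 @ bar 4 tick 0 v(0, 1): D3/D4 P8 -> B2/B3 P8 similar
  -> R2 @ bar 4 tick 0 v(0, 2): D3/F4 m3 -> B2/B3 P8 similar
  -> R2 @ bar 4 tick 0 v(1, 2): D4/F4 m3 -> B3/B3 P1 similar
  -> R7 @ bar 4 tick 0 v(2,): F4->B3 leap 6st
  -> R1 @ bar 5 tick 0 v(0, 2): B2/B3 P8 -> A3/A4 P8 similar
  -> R7 @ bar 5 tick 0 v(0,): B2->A3 leap 10st
  -> R7 @ bar 5 tick 0 v(1,): B3->F4 leap 6st
  -> R7 @ bar 5 tick 0 v(2,): B3->A4 leap 10st
  -> R8 @ bar 5 tick 0 v(0, 2): penult P8 not 3rd/6th
  -> R6 @ bar 6 tick 3 v(0, 2): closes on M3

(0, 0, R5, (0, 2))
(1, 0, R2, (1, 2))
(1, 0, R4, (0, 2))
(2, 0, R3, (0, 1))
(2, 0, R4, (0, 1))
(2, 0, R4, (0, 2))
(2, 1, R3, (0, 1))
(2, 2, R3, (0, 1))
(2, 3, R3, (0, 1))
(3, 0, R7, (1,))
(4, 0, R1, (0, 1))
(4, 0, R2, (0, 2))
(4, 0, R2, (1, 2))
(4, 0, R7, (2,))
(5, 0, R1, (0, 2))
(5, 0, R7, (0,))
(5, 0, R7, (1,))
(5, 0, R7, (2,))
(5, 0, R8, (0, 2))
(6, 3, R6, (0, 2))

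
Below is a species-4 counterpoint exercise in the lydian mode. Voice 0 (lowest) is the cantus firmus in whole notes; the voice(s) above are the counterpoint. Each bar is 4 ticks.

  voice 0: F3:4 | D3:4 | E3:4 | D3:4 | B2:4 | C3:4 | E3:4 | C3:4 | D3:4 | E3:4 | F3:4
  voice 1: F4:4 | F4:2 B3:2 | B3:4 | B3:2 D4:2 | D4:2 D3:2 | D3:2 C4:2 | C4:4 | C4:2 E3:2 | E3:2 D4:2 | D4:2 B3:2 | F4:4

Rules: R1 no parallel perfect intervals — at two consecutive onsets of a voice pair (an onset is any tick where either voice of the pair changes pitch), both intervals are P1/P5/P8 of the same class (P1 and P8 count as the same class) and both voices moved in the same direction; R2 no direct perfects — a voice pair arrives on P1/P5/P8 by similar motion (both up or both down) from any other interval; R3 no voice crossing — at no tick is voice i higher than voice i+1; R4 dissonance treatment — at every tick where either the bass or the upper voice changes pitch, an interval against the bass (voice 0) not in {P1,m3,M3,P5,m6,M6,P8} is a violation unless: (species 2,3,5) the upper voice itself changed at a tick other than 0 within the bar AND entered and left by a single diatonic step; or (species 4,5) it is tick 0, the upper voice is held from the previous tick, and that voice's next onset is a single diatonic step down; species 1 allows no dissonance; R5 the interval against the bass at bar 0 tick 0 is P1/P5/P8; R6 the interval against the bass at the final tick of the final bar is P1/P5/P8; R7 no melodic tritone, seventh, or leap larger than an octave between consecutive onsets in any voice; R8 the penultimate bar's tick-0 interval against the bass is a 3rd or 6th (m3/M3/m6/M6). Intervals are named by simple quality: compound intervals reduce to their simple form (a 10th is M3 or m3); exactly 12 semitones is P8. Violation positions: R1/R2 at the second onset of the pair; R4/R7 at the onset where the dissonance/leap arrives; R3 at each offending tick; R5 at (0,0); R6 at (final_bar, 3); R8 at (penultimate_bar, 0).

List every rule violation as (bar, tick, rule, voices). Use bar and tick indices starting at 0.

bar 0: v0=F3 v1=F4 downbeat P8
bar 1: v0=D3 v1=F4 downbeat m3
bar 2: v0=E3 v1=B3 downbeat P5
bar 3: v0=D3 v1=B3 downbeat M6
bar 4: v0=B2 v1=D4 downbeat m3
bar 5: v0=C3 v1=D3 downbeat M2
bar 6: v0=E3 v1=C4 downbeat m6
bar 7: v0=C3 v1=C4 downbeat P8
bar 8: v0=D3 v1=E3 downbeat M2
bar 9: v0=E3 v1=D4 downbeat m7
bar 10: v0=F3 v1=F4 downbeat P8
  -> R7 @ bar 1 tick 2 v(1,): F4->B3 leap 6st
  -> R4 @ bar 5 tick 0 v(0, 1): C3/D3 M2 untreated
  -> R7 @ bar 5 tick 2 v(1,): D3->C4 leap 10st
  -> R4 @ bar 8 tick 0 v(0, 1): D3/E3 M2 untreated
  -> R7 @ bar 8 tick 2 v(1,): E3->D4 leap 10st
  -> R4 @ bar 9 tick 0 v(0, 1): E3/D4 m7 untreated
  -> R8 @ bar 9 tick 0 v(0, 1): penult m7 not 3rd/6th
  -> R2 @ bar 10 tick 0 v(0, 1): E3/B3 P5 -> F3/F4 P8 similar
  -> R7 @ bar 10 tick 0 v(1,): B3->F4 leap 6st

(1, 2, R7, (1,))
(5, 0, R4, (0, 1))
(5, 2, R7, (1,))
(8, 0, R4, (0, 1))
(8, 2, R7, (1,))
(9, 0, R4, (0, 1))
(9, 0, R8, (0, 1))
(10, 0, R2, (0, 1))
(10, 0, R7, (1,))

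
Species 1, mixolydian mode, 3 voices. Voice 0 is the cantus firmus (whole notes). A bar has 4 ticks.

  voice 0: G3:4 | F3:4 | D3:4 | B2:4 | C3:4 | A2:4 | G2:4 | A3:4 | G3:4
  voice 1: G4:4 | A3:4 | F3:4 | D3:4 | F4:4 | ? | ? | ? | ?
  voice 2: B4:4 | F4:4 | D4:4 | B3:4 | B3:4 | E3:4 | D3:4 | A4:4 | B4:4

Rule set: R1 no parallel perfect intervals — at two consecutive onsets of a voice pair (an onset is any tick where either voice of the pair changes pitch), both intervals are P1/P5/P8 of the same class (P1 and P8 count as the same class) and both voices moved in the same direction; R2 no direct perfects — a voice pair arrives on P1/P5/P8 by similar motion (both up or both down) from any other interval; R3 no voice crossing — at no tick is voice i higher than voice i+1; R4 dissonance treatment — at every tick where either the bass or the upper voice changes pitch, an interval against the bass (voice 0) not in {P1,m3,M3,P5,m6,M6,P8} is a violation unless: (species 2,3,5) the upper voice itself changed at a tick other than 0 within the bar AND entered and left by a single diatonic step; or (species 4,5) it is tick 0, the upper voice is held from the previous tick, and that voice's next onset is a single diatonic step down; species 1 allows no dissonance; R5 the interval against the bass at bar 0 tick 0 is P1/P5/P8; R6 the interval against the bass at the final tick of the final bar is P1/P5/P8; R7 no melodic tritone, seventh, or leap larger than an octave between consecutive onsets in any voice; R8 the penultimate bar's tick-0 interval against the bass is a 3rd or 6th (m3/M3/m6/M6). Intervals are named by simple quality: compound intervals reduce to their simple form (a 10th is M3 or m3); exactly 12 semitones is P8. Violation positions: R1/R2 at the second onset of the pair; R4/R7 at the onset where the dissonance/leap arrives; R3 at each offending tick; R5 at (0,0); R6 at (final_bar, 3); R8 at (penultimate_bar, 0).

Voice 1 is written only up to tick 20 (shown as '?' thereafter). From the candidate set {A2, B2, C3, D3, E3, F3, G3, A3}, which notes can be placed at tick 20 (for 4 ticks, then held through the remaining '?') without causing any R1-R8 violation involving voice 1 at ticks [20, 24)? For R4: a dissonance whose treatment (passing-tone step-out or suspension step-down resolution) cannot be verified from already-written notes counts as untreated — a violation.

A2: violates R2,R7
B2: violates R4,R7
C3: violates R7
D3: violates R4,R7
E3: violates R2,R7
F3: violates R3
G3: violates R3,R4,R7
A3: violates R2,R3

{}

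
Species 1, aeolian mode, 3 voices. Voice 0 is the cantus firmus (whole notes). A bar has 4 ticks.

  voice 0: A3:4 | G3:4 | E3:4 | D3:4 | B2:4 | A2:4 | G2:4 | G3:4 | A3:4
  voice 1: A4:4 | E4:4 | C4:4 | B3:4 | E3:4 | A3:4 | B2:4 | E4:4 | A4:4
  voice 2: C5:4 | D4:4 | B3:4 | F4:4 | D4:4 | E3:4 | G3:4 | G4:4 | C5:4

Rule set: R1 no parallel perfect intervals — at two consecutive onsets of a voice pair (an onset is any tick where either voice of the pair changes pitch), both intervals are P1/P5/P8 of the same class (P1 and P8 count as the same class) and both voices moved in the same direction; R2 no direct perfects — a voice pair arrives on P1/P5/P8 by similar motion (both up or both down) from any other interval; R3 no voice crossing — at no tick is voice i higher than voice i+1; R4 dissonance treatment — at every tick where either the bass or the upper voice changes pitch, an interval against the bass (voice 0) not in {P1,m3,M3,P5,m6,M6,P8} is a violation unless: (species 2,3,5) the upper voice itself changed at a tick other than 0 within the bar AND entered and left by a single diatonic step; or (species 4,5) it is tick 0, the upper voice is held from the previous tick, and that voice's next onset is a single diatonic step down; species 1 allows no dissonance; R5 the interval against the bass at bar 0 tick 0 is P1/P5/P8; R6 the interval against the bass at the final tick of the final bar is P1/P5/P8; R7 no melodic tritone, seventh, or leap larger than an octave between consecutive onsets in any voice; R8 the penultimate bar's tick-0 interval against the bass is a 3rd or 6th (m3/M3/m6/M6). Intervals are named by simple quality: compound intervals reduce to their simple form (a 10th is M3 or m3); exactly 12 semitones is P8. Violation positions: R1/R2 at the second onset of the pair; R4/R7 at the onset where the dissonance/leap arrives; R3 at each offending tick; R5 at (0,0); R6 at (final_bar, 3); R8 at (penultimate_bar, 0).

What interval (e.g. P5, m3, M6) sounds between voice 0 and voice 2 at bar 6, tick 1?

P8

voice 0=G2 voice 2=G3 -> P8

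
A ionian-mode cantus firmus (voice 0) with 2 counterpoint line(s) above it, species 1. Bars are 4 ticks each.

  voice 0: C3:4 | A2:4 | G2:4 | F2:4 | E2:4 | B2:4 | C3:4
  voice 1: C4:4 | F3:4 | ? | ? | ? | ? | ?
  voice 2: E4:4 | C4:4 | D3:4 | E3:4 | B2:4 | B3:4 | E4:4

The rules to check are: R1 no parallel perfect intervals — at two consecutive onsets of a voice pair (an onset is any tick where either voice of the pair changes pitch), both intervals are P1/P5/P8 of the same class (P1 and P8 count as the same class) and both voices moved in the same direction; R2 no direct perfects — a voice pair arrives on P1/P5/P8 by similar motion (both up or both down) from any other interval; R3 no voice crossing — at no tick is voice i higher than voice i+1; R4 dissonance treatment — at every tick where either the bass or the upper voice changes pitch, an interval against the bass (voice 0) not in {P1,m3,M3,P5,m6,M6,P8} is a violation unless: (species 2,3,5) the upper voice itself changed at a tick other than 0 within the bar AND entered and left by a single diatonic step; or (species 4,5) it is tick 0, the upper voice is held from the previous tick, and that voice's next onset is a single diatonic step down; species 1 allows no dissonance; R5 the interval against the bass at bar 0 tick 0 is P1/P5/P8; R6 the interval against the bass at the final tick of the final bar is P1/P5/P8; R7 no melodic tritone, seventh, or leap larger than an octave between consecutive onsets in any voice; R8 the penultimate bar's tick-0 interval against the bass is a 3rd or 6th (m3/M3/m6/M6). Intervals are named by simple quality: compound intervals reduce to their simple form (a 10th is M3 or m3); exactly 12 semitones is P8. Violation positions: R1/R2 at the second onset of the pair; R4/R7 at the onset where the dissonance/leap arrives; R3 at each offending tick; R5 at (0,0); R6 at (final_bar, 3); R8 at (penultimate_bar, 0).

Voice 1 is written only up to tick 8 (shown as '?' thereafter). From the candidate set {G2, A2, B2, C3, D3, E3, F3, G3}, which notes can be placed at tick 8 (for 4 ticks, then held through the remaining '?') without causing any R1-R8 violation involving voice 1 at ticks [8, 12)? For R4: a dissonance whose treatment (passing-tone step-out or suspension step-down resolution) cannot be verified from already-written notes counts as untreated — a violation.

{}

G2: violates R1,R2,R7
A2: violates R4
B2: violates R7
C3: violates R4
D3: violates R2
E3: violates R3
F3: violates R3,R4
G3: violates R3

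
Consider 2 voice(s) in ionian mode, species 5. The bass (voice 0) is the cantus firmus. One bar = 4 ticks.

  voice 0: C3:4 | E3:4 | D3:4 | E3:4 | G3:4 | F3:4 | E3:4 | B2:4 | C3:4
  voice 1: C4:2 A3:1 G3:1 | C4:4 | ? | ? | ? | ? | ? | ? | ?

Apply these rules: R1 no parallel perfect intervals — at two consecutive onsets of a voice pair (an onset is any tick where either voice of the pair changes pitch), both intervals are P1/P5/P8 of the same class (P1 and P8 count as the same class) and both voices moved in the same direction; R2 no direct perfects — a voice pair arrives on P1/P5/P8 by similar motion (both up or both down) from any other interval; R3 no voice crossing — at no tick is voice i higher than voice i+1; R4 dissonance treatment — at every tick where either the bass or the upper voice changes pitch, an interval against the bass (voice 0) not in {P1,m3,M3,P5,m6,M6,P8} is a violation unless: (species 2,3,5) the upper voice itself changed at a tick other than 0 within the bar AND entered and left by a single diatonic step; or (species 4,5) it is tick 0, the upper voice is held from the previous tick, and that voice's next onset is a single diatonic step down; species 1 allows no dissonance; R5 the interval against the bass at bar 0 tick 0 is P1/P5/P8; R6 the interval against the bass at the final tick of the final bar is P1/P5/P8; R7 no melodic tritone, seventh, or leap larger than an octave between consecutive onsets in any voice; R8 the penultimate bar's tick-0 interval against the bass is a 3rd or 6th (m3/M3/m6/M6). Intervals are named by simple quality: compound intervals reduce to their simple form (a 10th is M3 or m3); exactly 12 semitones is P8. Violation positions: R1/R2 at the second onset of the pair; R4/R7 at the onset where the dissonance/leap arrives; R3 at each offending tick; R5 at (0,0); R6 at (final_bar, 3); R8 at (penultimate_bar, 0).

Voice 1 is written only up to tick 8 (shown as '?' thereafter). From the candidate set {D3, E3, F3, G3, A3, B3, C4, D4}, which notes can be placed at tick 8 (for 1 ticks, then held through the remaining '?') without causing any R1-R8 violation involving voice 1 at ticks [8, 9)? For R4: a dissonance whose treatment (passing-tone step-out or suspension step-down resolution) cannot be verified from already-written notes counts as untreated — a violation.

{B3, D4, F3}

D3: violates R2,R7
E3: violates R4
F3: legal
G3: violates R4
A3: violates R2
B3: legal
C4: violates R4
D4: legal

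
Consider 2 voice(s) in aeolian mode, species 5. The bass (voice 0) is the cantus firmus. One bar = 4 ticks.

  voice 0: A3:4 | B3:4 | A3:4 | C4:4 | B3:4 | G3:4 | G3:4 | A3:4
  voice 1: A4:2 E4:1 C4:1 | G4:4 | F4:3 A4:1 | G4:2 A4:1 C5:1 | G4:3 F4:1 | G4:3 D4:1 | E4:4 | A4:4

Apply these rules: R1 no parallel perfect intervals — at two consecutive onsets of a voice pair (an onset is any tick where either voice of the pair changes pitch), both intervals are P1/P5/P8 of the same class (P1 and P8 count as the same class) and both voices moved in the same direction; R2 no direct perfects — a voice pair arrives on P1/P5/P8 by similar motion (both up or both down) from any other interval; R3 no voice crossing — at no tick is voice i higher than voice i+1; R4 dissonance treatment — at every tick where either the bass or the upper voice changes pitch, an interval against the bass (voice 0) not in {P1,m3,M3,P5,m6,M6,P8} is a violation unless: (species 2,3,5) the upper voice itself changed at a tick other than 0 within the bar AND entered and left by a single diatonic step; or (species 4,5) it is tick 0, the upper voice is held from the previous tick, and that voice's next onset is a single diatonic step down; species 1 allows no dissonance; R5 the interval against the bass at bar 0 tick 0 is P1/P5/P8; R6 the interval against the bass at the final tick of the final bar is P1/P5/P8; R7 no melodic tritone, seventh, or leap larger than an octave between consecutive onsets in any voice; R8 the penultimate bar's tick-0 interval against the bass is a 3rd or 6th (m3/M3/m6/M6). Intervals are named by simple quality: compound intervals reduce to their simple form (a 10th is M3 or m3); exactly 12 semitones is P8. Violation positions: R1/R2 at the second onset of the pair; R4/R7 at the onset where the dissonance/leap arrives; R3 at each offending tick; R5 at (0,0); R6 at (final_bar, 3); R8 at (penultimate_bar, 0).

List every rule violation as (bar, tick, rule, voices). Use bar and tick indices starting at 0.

bar 0: v0=A3 v1=A4 downbeat P8
bar 1: v0=B3 v1=G4 downbeat m6
bar 2: v0=A3 v1=F4 downbeat m6
bar 3: v0=C4 v1=G4 downbeat P5
bar 4: v0=B3 v1=G4 downbeat m6
bar 5: v0=G3 v1=G4 downbeat P8
bar 6: v0=G3 v1=E4 downbeat M6
bar 7: v0=A3 v1=A4 downbeat P8
  -> R2 @ bar 7 tick 0 v(0, 1): G3/E4 M6 -> A3/A4 P8 similar

(7, 0, R2, (0, 1))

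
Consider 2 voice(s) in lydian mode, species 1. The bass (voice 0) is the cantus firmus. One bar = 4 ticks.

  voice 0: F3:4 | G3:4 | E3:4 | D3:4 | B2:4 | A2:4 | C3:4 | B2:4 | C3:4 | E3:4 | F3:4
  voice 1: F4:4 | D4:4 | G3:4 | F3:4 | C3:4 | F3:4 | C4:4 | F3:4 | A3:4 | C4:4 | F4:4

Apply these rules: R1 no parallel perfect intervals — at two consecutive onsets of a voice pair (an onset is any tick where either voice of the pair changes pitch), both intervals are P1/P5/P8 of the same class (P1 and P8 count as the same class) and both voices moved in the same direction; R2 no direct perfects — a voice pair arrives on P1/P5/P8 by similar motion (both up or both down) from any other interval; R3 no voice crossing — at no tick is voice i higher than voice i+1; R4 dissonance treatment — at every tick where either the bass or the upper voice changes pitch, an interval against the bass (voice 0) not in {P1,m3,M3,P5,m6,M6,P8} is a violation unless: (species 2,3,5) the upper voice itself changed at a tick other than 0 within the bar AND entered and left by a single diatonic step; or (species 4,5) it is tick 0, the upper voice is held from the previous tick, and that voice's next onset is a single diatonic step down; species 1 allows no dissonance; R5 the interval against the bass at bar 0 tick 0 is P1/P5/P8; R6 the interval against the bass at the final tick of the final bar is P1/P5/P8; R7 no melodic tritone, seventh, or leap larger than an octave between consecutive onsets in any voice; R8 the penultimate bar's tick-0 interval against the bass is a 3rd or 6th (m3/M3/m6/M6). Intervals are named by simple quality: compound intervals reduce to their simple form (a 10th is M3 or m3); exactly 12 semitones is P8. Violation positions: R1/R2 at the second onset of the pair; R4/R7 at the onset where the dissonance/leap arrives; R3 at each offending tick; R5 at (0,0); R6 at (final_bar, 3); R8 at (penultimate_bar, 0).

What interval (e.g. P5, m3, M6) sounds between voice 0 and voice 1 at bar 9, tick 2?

m6

voice 0=E3 voice 1=C4 -> m6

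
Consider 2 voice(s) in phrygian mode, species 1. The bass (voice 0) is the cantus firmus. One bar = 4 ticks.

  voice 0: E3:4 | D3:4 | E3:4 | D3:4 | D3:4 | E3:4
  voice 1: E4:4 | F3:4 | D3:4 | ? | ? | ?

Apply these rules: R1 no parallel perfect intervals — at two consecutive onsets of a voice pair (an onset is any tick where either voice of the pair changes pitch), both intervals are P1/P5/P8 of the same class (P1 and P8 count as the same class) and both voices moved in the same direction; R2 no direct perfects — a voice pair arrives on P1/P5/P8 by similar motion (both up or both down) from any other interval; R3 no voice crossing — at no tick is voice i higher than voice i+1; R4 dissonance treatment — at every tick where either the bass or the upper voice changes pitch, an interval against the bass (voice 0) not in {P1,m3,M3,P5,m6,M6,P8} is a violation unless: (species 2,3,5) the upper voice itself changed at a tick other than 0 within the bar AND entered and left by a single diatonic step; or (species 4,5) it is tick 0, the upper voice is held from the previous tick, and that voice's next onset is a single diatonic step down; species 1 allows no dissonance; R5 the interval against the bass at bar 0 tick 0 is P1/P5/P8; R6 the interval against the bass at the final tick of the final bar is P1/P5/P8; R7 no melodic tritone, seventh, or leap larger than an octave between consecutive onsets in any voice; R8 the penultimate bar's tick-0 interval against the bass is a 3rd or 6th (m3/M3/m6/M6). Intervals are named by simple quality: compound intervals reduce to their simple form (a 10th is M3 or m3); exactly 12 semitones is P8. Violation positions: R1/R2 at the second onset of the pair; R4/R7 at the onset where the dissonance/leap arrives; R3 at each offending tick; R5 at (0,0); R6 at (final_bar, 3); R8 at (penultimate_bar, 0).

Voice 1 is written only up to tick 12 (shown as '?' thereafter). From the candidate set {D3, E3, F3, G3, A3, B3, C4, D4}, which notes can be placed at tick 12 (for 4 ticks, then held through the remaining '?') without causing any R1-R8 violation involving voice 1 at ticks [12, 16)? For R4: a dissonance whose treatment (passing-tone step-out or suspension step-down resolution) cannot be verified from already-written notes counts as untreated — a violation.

D3: legal
E3: violates R4
F3: legal
G3: violates R4
A3: legal
B3: legal
C4: violates R4,R7
D4: legal

{A3, B3, D3, D4, F3}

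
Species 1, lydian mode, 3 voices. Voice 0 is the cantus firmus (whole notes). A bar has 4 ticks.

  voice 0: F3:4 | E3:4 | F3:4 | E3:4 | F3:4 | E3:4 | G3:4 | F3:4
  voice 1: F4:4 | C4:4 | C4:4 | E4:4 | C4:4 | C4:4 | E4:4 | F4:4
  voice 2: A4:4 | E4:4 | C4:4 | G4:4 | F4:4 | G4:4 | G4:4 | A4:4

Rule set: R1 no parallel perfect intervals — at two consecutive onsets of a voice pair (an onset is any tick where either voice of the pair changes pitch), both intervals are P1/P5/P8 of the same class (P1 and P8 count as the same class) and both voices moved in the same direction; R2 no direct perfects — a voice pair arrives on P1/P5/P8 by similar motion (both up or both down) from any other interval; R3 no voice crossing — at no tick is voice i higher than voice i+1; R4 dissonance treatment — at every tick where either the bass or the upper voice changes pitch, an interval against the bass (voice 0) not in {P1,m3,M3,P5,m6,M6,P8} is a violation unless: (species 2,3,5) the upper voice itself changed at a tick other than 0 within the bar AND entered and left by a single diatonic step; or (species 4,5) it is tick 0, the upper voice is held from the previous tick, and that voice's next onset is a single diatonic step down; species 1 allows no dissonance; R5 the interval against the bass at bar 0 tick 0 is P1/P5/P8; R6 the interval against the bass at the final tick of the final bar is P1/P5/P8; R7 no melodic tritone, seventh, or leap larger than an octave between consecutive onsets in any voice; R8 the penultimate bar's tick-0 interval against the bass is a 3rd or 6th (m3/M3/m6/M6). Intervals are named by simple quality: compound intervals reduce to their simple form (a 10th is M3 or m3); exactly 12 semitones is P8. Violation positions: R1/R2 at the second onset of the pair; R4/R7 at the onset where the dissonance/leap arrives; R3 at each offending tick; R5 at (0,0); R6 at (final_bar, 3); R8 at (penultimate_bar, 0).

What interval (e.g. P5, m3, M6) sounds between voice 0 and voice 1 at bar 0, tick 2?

voice 0=F3 voice 1=F4 -> P8

P8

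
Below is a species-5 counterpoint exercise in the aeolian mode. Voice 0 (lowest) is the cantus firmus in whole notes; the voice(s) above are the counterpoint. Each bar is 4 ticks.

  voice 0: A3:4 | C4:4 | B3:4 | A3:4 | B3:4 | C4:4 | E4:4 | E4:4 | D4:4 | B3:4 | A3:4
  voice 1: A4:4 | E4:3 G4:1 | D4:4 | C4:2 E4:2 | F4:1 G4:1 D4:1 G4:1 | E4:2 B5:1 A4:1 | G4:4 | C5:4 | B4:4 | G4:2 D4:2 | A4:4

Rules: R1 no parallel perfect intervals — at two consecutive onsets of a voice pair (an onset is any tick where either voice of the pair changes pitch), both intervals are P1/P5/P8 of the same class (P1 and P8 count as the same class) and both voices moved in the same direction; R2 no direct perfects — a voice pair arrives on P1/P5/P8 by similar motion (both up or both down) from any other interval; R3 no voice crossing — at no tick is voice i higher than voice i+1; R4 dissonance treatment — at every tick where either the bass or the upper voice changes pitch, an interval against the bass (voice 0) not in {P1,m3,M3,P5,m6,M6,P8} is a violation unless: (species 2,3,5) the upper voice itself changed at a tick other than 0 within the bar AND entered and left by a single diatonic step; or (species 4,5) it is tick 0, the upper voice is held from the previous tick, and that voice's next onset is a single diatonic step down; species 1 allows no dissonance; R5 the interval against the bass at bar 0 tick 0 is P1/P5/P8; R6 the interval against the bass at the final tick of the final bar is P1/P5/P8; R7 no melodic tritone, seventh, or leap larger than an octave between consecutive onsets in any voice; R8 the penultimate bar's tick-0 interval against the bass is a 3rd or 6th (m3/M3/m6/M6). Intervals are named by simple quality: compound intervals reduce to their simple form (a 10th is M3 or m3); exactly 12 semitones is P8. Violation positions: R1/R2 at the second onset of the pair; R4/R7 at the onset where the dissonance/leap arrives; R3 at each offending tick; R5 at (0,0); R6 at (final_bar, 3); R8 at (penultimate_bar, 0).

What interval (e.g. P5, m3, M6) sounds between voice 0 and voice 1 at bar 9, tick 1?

m6

voice 0=B3 voice 1=G4 -> m6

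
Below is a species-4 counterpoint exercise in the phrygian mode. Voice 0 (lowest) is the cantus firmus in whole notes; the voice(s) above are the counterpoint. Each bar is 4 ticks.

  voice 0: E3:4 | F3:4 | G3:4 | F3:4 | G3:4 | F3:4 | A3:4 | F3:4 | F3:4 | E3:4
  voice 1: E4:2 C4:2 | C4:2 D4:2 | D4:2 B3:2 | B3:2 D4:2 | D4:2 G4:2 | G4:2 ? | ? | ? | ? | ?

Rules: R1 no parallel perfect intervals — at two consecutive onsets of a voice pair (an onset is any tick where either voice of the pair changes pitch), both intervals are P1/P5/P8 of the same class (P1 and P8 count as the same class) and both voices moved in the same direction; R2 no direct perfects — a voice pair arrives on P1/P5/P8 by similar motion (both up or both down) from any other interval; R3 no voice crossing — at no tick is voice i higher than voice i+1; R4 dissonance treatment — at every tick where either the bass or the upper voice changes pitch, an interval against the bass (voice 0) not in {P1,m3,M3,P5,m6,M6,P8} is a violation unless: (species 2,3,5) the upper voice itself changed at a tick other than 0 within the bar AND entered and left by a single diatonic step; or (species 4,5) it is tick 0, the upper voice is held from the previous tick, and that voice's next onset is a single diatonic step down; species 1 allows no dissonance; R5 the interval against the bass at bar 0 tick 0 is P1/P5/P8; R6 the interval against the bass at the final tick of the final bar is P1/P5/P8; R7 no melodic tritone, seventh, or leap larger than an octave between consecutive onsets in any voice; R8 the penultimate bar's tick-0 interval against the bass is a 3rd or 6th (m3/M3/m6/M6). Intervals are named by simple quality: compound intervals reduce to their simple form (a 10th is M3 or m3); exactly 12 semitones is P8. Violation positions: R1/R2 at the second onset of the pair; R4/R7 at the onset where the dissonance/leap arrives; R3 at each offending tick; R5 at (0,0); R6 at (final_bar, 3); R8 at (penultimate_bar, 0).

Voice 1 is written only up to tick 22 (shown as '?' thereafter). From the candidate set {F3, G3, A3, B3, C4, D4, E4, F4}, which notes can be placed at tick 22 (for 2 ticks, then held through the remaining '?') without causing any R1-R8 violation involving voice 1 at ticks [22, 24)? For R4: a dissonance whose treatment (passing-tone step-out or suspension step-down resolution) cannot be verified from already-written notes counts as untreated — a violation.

{C4, D4, F4}

F3: violates R7
G3: violates R4
A3: violates R7
B3: violates R4
C4: legal
D4: legal
E4: violates R4
F4: legal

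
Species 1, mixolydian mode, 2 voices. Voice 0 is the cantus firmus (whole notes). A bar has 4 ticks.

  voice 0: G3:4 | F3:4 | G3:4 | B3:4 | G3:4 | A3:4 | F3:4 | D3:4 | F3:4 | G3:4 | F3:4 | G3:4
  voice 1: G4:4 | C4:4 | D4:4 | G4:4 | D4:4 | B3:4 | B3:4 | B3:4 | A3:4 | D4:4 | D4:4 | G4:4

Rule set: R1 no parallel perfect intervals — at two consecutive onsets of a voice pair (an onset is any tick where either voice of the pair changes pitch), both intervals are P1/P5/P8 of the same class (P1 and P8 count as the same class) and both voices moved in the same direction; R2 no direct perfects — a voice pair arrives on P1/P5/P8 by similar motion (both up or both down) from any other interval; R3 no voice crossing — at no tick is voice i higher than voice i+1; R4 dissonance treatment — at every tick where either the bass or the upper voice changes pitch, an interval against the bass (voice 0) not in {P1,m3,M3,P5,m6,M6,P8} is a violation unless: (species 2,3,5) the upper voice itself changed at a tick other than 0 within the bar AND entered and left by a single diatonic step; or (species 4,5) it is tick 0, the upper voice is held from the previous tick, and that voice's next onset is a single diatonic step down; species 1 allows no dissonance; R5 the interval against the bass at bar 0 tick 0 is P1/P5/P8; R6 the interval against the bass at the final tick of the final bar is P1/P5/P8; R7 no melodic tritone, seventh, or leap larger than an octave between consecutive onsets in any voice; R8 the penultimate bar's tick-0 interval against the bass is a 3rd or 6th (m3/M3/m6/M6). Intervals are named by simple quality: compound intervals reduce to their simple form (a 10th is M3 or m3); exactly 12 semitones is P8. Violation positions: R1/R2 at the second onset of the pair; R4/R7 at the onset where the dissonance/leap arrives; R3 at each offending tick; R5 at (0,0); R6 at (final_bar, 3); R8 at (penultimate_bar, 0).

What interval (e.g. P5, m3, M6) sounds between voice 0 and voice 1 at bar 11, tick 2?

voice 0=G3 voice 1=G4 -> P8

P8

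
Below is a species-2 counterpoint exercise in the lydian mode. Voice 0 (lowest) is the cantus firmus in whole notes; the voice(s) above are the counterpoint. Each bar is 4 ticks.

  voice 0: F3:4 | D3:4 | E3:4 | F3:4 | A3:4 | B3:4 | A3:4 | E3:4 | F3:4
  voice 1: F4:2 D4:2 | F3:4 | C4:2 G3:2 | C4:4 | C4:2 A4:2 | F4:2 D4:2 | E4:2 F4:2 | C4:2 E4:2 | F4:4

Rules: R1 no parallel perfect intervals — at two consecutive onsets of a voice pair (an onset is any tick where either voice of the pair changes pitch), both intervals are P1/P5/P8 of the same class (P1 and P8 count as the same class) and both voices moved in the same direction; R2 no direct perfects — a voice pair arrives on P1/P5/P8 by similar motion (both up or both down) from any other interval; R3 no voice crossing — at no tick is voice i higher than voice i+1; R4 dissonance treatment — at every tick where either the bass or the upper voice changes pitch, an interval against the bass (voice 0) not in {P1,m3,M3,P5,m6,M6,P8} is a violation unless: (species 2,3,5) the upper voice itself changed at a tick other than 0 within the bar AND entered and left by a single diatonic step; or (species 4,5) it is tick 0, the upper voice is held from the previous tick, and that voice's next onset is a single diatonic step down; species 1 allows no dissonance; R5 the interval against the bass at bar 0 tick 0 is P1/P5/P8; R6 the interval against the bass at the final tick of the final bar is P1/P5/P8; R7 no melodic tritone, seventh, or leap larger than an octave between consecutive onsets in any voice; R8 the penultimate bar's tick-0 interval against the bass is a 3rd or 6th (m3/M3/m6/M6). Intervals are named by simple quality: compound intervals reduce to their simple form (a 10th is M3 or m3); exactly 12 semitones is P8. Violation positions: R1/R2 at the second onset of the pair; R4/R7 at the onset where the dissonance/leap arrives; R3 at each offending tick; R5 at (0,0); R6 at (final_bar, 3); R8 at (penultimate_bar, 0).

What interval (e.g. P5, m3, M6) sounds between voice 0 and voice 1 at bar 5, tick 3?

m3

voice 0=B3 voice 1=D4 -> m3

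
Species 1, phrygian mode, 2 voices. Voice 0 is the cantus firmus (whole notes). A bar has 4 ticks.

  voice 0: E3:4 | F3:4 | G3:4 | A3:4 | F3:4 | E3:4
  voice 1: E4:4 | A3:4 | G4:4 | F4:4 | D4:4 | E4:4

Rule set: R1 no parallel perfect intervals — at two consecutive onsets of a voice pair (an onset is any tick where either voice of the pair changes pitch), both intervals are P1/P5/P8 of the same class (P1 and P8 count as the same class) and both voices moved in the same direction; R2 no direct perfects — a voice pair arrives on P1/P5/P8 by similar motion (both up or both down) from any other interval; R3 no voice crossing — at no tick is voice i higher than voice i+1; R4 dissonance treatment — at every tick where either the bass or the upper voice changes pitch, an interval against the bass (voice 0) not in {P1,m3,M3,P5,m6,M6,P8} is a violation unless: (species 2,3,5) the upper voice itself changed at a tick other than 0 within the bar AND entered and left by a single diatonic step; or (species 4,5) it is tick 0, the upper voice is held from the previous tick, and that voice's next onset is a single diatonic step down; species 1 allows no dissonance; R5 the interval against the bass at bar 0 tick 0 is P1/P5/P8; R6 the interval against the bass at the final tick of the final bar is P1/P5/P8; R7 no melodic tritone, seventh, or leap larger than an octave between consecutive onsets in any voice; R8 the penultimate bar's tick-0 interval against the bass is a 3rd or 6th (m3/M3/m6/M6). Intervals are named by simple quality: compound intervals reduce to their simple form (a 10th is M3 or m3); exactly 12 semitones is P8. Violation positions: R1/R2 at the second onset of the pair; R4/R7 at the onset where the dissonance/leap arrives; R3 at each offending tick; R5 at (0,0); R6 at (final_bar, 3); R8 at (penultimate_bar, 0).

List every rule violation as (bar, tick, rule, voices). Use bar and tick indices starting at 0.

bar 0: v0=E3 v1=E4 downbeat P8
bar 1: v0=F3 v1=A3 downbeat M3
bar 2: v0=G3 v1=G4 downbeat P8
bar 3: v0=A3 v1=F4 downbeat m6
bar 4: v0=F3 v1=D4 downbeat M6
bar 5: v0=E3 v1=E4 downbeat P8
  -> R2 @ bar 2 tick 0 v(0, 1): F3/A3 M3 -> G3/G4 P8 similar
  -> R7 @ bar 2 tick 0 v(1,): A3->G4 leap 10st

(2, 0, R2, (0, 1))
(2, 0, R7, (1,))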